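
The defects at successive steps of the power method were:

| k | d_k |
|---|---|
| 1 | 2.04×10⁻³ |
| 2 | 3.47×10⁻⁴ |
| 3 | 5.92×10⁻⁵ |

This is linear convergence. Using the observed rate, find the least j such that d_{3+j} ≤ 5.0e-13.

11

Rate ρ ≈ d_3/d_2 = 5.92×10⁻⁵/3.47×10⁻⁴ = 0.1706.
After j more steps, d_{3+j} ≈ 5.92×10⁻⁵·ρ^j; need ρ^j ≤ 5.0e-13/5.92×10⁻⁵ = 8.44595e-09.
j ≥ ln(8.44595e-09)/ln(0.1706) = -18.5896/-1.76843 = 10.512.
So 11 more iterations are needed.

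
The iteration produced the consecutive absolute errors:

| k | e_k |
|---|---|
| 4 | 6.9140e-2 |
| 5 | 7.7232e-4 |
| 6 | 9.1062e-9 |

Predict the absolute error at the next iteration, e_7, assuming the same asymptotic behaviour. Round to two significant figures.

3.3e-21

First estimate the order: p ≈ ln(e_6/e_5) / ln(e_5/e_4) = ln(9.1062e-9/7.7232e-4)/ln(7.7232e-4/6.9140e-2) = ln(1.17907e-05)/ln(0.0111704) ≈ 2.5249.
Then e_7 ≈ e_6·(e_6/e_5)^p = 9.1062e-9·(1.17907e-05)^2.5249 = 9.1062e-9·3.59857e-13 ≈ 3.277e-21.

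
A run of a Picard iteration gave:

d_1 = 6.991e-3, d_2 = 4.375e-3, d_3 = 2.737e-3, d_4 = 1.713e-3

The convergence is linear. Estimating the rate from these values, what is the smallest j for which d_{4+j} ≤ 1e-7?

21

Rate ρ ≈ d_4/d_3 = 1.713e-3/2.737e-3 = 0.6259.
After j more steps, d_{4+j} ≈ 1.713e-3·ρ^j; need ρ^j ≤ 1e-7/1.713e-3 = 5.83771e-05.
j ≥ ln(5.83771e-05)/ln(0.6259) = -9.7486/-0.46856 = 20.805.
So 21 more iterations are needed.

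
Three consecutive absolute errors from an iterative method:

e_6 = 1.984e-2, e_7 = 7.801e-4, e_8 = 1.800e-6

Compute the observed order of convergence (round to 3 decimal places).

p ≈ ln(e_8/e_7) / ln(e_7/e_6)
  = ln(1.800e-6/7.801e-4) / ln(7.801e-4/1.984e-2)
  = ln(0.0023074) / ln(0.0393196)
  = -6.071634 / -3.236032 ≈ 1.876259

1.876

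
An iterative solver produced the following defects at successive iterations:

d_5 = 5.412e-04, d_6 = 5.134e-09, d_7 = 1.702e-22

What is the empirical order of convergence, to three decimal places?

2.684

p ≈ ln(d_7/d_6) / ln(d_6/d_5)
  = ln(1.702e-22/5.134e-09) / ln(5.134e-09/5.412e-04)
  = ln(3.31515e-14) / ln(9.48633e-06)
  = -31.037688 / -11.565659 ≈ 2.683607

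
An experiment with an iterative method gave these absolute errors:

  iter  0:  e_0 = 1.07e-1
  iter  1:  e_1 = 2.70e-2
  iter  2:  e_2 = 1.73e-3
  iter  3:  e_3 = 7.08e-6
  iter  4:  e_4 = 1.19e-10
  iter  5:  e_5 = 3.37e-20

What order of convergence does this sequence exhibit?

Consecutive ratios: e_5/e_4 = 3.37e-20/1.19e-10 = 2.83193e-10, e_4/e_3 = 1.19e-10/7.08e-6 = 1.68079e-05.
p ≈ ln(2.83193e-10)/ln(1.68079e-05) = -21.9849/-10.9937 ≈ 2.00.
So the convergence is quadratic (order 2).

2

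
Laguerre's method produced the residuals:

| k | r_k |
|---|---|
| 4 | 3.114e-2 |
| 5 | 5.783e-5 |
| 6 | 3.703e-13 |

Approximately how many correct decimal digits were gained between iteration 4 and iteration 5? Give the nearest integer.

3

Digits gained ≈ log₁₀(r_4/r_5) = log₁₀(3.114e-2/5.783e-5) = log₁₀(538.475) ≈ 2.731.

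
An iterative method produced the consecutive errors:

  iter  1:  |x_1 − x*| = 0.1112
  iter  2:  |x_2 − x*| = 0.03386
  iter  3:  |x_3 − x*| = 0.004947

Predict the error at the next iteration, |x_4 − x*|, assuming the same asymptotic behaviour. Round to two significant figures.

2.2e-4

First estimate the order: p ≈ ln(|x_3 − x*|/|x_2 − x*|) / ln(|x_2 − x*|/|x_1 − x*|) = ln(0.004947/0.03386)/ln(0.03386/0.1112) = ln(0.146102)/ln(0.304496) ≈ 1.6176.
Then |x_4 − x*| ≈ |x_3 − x*|·(|x_3 − x*|/|x_2 − x*|)^p = 0.004947·(0.146102)^1.6176 = 0.004947·0.0445398 ≈ 0.0002203.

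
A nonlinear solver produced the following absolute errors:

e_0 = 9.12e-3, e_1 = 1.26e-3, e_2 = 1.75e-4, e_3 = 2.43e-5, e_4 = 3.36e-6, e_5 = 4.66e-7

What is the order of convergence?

1

Consecutive ratios: e_5/e_4 = 4.66e-7/3.36e-6 = 0.13869, e_4/e_3 = 3.36e-6/2.43e-5 = 0.138272.
p ≈ ln(0.13869)/ln(0.138272) = -1.9755/-1.9785 ≈ 1.00.
So the convergence is linear (order 1).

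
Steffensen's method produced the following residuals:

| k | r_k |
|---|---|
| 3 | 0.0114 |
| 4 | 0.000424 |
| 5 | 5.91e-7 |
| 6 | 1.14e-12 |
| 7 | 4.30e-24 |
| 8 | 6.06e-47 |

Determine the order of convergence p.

2

Consecutive ratios: r_8/r_7 = 6.06e-47/4.30e-24 = 1.4093e-23, r_7/r_6 = 4.30e-24/1.14e-12 = 3.77193e-12.
p ≈ ln(1.4093e-23)/ln(3.77193e-12) = -52.6164/-26.3034 ≈ 2.00.
So the convergence is quadratic (order 2).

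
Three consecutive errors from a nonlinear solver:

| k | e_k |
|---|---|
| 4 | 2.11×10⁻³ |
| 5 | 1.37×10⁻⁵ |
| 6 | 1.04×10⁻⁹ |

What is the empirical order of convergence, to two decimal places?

p ≈ ln(e_6/e_5) / ln(e_5/e_4)
  = ln(1.04×10⁻⁹/1.37×10⁻⁵) / ln(1.37×10⁻⁵/2.11×10⁻³)
  = ln(7.59124e-05) / ln(0.00649289)
  = -9.48593 / -5.03705 ≈ 1.88323

1.88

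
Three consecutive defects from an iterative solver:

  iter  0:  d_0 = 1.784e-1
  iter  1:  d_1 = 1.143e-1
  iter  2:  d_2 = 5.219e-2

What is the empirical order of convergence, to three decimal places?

p ≈ ln(d_2/d_1) / ln(d_1/d_0)
  = ln(5.219e-2/1.143e-1) / ln(1.143e-1/1.784e-1)
  = ln(0.456605) / ln(0.640695)
  = -0.783937 / -0.445202 ≈ 1.760857

1.761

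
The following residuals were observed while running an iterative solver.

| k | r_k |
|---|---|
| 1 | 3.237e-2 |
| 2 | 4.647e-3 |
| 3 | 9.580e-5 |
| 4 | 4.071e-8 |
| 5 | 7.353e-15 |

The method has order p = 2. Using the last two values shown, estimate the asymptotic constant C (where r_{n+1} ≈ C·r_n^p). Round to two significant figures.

4.4

C ≈ r_5 / r_4^2
  = 7.353e-15 / (4.071e-8)^2
  = 7.353e-15 / 1.6573e-15 ≈ 4.4367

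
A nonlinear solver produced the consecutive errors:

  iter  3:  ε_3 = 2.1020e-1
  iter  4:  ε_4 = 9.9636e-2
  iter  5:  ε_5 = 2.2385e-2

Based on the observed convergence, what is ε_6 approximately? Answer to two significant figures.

1.1e-3

First estimate the order: p ≈ ln(ε_5/ε_4) / ln(ε_4/ε_3) = ln(2.2385e-2/9.9636e-2)/ln(9.9636e-2/2.1020e-1) = ln(0.224668)/ln(0.474006) ≈ 2.0001.
Then ε_6 ≈ ε_5·(ε_5/ε_4)^p = 2.2385e-2·(0.224668)^2.0001 = 2.2385e-2·0.0504682 ≈ 0.00113.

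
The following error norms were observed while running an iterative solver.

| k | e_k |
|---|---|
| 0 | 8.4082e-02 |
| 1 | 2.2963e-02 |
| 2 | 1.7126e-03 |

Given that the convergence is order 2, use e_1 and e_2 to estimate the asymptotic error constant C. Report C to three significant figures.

C ≈ e_2 / e_1^2
  = 1.7126e-03 / (2.2963e-02)^2
  = 1.7126e-03 / 0.000527299 ≈ 3.2479

3.25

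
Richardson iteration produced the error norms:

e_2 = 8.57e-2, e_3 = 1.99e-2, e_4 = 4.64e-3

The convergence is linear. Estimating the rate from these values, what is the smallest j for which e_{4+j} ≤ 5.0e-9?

Rate ρ ≈ e_4/e_3 = 4.64e-3/1.99e-2 = 0.2332.
After j more steps, e_{4+j} ≈ 4.64e-3·ρ^j; need ρ^j ≤ 5.0e-9/4.64e-3 = 1.07759e-06.
j ≥ ln(1.07759e-06)/ln(0.2332) = -13.7408/-1.45586 = 9.438.
So 10 more iterations are needed.

10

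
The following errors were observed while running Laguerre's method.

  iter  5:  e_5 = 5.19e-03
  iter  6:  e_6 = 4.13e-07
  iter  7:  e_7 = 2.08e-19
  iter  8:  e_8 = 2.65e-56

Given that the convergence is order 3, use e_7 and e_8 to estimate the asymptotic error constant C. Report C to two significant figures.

2.9

C ≈ e_8 / e_7^3
  = 2.65e-56 / (2.08e-19)^3
  = 2.65e-56 / 8.99891e-57 ≈ 2.9448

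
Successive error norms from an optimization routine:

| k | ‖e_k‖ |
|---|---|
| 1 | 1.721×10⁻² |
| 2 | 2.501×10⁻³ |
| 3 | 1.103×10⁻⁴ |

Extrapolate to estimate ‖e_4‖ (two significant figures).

7.1e-7

First estimate the order: p ≈ ln(‖e_3‖/‖e_2‖) / ln(‖e_2‖/‖e_1‖) = ln(1.103×10⁻⁴/2.501×10⁻³)/ln(2.501×10⁻³/1.721×10⁻²) = ln(0.0441024)/ln(0.145322) ≈ 1.6182.
Then ‖e_4‖ ≈ ‖e_3‖·(‖e_3‖/‖e_2‖)^p = 1.103×10⁻⁴·(0.0441024)^1.6182 = 1.103×10⁻⁴·0.00640426 ≈ 7.064e-07.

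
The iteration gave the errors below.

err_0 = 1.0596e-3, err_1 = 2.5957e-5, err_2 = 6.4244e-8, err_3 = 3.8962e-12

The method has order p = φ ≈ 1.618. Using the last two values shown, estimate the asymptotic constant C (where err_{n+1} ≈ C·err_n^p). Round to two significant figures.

C ≈ err_3 / err_2^1.618
  = 3.8962e-12 / (6.4244e-8)^1.618
  = 3.8962e-12 / 2.30714e-12 ≈ 1.6888

1.7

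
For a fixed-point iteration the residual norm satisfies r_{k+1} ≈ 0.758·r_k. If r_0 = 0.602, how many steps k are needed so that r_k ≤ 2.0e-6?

46

After k steps, r_k ≈ 0.602·0.758^k.
Need 0.758^k ≤ 2.0e-6/0.602 = 3.32226e-06.
k ≥ ln(3.32226e-06)/ln(0.758) = -12.6149/-0.27707 = 45.530.
Smallest integer k = 46.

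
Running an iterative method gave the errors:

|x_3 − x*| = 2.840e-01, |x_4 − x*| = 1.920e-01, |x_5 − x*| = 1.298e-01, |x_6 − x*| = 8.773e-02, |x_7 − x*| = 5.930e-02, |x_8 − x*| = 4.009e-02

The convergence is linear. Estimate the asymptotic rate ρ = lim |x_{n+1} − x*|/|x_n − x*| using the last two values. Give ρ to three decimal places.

0.676

ρ ≈ |x_8 − x*|/|x_7 − x*| = 4.009e-02/5.930e-02 = 0.67605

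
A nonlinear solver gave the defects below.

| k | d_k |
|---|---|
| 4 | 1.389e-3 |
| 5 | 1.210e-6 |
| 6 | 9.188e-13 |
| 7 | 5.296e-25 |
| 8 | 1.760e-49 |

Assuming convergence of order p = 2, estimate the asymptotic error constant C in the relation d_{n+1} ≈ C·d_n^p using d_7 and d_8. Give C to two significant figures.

0.63

C ≈ d_8 / d_7^2
  = 1.760e-49 / (5.296e-25)^2
  = 1.760e-49 / 2.80476e-49 ≈ 0.6275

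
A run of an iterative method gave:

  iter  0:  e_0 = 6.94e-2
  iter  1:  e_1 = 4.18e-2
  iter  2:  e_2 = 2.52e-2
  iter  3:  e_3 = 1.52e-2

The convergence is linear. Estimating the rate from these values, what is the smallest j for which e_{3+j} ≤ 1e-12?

Rate ρ ≈ e_3/e_2 = 1.52e-2/2.52e-2 = 0.6032.
After j more steps, e_{3+j} ≈ 1.52e-2·ρ^j; need ρ^j ≤ 1e-12/1.52e-2 = 6.57895e-11.
j ≥ ln(6.57895e-11)/ln(0.6032) = -23.4446/-0.50551 = 46.378.
So 47 more iterations are needed.

47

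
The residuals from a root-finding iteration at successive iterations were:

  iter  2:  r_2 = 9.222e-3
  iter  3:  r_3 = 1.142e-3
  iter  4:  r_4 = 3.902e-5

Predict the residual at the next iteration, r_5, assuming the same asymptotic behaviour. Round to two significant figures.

First estimate the order: p ≈ ln(r_4/r_3) / ln(r_3/r_2) = ln(3.902e-5/1.142e-3)/ln(1.142e-3/9.222e-3) = ln(0.0341681)/ln(0.123834) ≈ 1.6165.
Then r_5 ≈ r_4·(r_4/r_3)^p = 3.902e-5·(0.0341681)^1.6165 = 3.902e-5·0.00426185 ≈ 1.663e-07.

1.7e-7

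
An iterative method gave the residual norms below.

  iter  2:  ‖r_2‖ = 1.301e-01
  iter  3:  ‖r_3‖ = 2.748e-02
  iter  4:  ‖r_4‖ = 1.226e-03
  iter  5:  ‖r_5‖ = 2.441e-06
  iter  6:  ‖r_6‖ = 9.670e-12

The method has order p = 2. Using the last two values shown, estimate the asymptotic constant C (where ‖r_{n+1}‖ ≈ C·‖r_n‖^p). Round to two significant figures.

1.6

C ≈ ‖r_6‖ / ‖r_5‖^2
  = 9.670e-12 / (2.441e-06)^2
  = 9.670e-12 / 5.95848e-12 ≈ 1.6229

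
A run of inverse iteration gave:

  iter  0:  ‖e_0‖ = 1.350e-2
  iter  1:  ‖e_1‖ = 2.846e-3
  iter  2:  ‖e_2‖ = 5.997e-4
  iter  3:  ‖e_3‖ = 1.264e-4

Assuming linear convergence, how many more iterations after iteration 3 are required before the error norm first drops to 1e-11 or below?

11

Rate ρ ≈ ‖e_3‖/‖e_2‖ = 1.264e-4/5.997e-4 = 0.2108.
After j more steps, ‖e_{3+j}‖ ≈ 1.264e-4·ρ^j; need ρ^j ≤ 1e-11/1.264e-4 = 7.91139e-08.
j ≥ ln(7.91139e-08)/ln(0.2108) = -16.3524/-1.55685 = 10.504.
So 11 more iterations are needed.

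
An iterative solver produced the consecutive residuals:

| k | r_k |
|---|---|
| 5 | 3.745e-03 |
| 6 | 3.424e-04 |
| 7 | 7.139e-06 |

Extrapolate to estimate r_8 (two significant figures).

First estimate the order: p ≈ ln(r_7/r_6) / ln(r_6/r_5) = ln(7.139e-06/3.424e-04)/ln(3.424e-04/3.745e-03) = ln(0.0208499)/ln(0.0914286) ≈ 1.6179.
Then r_8 ≈ r_7·(r_7/r_6)^p = 7.139e-06·(0.0208499)^1.6179 = 7.139e-06·0.00190756 ≈ 1.362e-08.

1.4e-8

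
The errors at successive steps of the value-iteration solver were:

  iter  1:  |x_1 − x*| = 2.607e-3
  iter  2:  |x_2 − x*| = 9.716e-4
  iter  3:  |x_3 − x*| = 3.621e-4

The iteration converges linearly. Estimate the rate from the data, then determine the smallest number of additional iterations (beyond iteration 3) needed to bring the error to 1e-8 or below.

11

Rate ρ ≈ |x_3 − x*|/|x_2 − x*| = 3.621e-4/9.716e-4 = 0.3727.
After j more steps, |x_{3+j} − x*| ≈ 3.621e-4·ρ^j; need ρ^j ≤ 1e-8/3.621e-4 = 2.76167e-05.
j ≥ ln(2.76167e-05)/ln(0.3727) = -10.4971/-0.98698 = 10.636.
So 11 more iterations are needed.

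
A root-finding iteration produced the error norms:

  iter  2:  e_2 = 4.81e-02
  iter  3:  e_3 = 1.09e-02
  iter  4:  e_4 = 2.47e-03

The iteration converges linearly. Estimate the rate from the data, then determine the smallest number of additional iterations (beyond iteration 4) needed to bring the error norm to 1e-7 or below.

Rate ρ ≈ e_4/e_3 = 2.47e-03/1.09e-02 = 0.2266.
After j more steps, e_{4+j} ≈ 2.47e-03·ρ^j; need ρ^j ≤ 1e-7/2.47e-03 = 4.04858e-05.
j ≥ ln(4.04858e-05)/ln(0.2266) = -10.1146/-1.48457 = 6.813.
So 7 more iterations are needed.

7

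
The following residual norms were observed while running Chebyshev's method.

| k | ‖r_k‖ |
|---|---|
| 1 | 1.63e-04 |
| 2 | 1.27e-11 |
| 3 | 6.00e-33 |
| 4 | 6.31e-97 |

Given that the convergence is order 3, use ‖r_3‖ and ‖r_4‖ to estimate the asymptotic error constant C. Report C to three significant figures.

2.92

C ≈ ‖r_4‖ / ‖r_3‖^3
  = 6.31e-97 / (6.00e-33)^3
  = 6.31e-97 / 2.16e-97 ≈ 2.9213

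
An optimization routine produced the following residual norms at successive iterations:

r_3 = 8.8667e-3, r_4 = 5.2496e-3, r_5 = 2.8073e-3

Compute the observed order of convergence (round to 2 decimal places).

p ≈ ln(r_5/r_4) / ln(r_4/r_3)
  = ln(2.8073e-3/5.2496e-3) / ln(5.2496e-3/8.8667e-3)
  = ln(0.534765) / ln(0.592058)
  = -0.62593 / -0.52415 ≈ 1.19418

1.19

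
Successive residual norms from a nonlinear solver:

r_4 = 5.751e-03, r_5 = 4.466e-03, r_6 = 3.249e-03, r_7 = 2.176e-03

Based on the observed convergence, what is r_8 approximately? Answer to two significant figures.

First estimate the order: p ≈ ln(r_7/r_6) / ln(r_6/r_5) = ln(2.176e-03/3.249e-03)/ln(3.249e-03/4.466e-03) = ln(0.669745)/ln(0.727497) ≈ 1.2600.
Then r_8 ≈ r_7·(r_7/r_6)^p = 2.176e-03·(0.669745)^1.2600 = 2.176e-03·0.603456 ≈ 0.001313.

1.3e-3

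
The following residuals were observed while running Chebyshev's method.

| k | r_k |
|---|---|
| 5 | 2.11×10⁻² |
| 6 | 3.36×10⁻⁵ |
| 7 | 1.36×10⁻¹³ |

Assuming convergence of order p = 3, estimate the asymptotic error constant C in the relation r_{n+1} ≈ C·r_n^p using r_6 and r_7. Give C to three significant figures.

3.59

C ≈ r_7 / r_6^3
  = 1.36×10⁻¹³ / (3.36×10⁻⁵)^3
  = 1.36×10⁻¹³ / 3.79331e-14 ≈ 3.5853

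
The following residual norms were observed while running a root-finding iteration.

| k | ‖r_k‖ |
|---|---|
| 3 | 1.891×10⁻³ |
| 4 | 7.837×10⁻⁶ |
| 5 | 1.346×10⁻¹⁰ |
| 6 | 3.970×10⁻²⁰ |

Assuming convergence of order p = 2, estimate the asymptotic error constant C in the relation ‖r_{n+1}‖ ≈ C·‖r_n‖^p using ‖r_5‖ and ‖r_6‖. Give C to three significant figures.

C ≈ ‖r_6‖ / ‖r_5‖^2
  = 3.970×10⁻²⁰ / (1.346×10⁻¹⁰)^2
  = 3.970×10⁻²⁰ / 1.81172e-20 ≈ 2.1913

2.19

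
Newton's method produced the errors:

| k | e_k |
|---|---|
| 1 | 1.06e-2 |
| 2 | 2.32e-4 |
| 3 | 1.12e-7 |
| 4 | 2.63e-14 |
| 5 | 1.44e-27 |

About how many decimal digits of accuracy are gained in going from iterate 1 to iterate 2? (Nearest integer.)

2

Digits gained ≈ log₁₀(e_1/e_2) = log₁₀(1.06e-2/2.32e-4) = log₁₀(45.6897) ≈ 1.660.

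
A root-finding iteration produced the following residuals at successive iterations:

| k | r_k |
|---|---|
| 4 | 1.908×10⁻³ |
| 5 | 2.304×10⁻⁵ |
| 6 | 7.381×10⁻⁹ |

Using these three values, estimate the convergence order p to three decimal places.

1.822

p ≈ ln(r_6/r_5) / ln(r_5/r_4)
  = ln(7.381×10⁻⁹/2.304×10⁻⁵) / ln(2.304×10⁻⁵/1.908×10⁻³)
  = ln(0.000320356) / ln(0.0120755)
  = -8.046078 / -4.416577 ≈ 1.821790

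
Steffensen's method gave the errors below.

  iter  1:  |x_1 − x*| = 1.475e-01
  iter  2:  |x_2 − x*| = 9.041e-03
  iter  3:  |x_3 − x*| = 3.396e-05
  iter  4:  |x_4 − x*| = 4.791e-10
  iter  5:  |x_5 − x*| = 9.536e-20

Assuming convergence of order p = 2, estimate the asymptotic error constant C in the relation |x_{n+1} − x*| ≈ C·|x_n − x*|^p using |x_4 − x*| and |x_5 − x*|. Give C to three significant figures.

C ≈ |x_5 − x*| / |x_4 − x*|^2
  = 9.536e-20 / (4.791e-10)^2
  = 9.536e-20 / 2.29537e-19 ≈ 0.41545

0.415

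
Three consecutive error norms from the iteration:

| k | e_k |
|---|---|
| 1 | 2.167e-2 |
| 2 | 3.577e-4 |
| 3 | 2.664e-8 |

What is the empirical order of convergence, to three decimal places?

p ≈ ln(e_3/e_2) / ln(e_2/e_1)
  = ln(2.664e-8/3.577e-4) / ln(3.577e-4/2.167e-2)
  = ln(7.44758e-05) / ln(0.0165067)
  = -9.505036 / -4.103989 ≈ 2.316048

2.316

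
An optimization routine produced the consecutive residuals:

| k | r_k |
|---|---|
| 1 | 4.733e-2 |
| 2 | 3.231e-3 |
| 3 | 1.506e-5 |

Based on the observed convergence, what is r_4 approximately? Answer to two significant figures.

First estimate the order: p ≈ ln(r_3/r_2) / ln(r_2/r_1) = ln(1.506e-5/3.231e-3)/ln(3.231e-3/4.733e-2) = ln(0.0046611)/ln(0.0682654) ≈ 1.9999.
Then r_4 ≈ r_3·(r_3/r_2)^p = 1.506e-5·(0.0046611)^1.9999 = 1.506e-5·2.17375e-05 ≈ 3.274e-10.

3.3e-10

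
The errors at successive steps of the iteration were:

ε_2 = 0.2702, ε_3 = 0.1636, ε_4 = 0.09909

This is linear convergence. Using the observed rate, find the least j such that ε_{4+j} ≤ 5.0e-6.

20

Rate ρ ≈ ε_4/ε_3 = 0.09909/0.1636 = 0.6057.
After j more steps, ε_{4+j} ≈ 0.09909·ρ^j; need ρ^j ≤ 5.0e-6/0.09909 = 5.04592e-05.
j ≥ ln(5.04592e-05)/ln(0.6057) = -9.8943/-0.50137 = 19.735.
So 20 more iterations are needed.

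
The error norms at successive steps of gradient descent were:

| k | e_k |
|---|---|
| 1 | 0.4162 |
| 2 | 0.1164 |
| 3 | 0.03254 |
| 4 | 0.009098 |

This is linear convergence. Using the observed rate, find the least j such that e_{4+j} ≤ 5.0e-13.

19

Rate ρ ≈ e_4/e_3 = 0.009098/0.03254 = 0.2796.
After j more steps, e_{4+j} ≈ 0.009098·ρ^j; need ρ^j ≤ 5.0e-13/0.009098 = 5.49571e-11.
j ≥ ln(5.49571e-11)/ln(0.2796) = -23.6245/-1.27440 = 18.538.
So 19 more iterations are needed.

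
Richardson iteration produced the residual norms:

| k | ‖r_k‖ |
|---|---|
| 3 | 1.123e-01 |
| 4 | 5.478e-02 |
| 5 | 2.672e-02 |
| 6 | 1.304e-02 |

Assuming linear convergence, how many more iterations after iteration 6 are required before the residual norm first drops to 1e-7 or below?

Rate ρ ≈ ‖r_6‖/‖r_5‖ = 1.304e-02/2.672e-02 = 0.4880.
After j more steps, ‖r_{6+j}‖ ≈ 1.304e-02·ρ^j; need ρ^j ≤ 1e-7/1.304e-02 = 7.66871e-06.
j ≥ ln(7.66871e-06)/ln(0.4880) = -11.7784/-0.71744 = 16.417.
So 17 more iterations are needed.

17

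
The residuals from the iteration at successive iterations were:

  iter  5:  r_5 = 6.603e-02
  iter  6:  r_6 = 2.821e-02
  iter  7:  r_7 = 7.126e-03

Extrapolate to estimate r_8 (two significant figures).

7.7e-4

First estimate the order: p ≈ ln(r_7/r_6) / ln(r_6/r_5) = ln(7.126e-03/2.821e-02)/ln(2.821e-02/6.603e-02) = ln(0.252605)/ln(0.42723) ≈ 1.6179.
Then r_8 ≈ r_7·(r_7/r_6)^p = 7.126e-03·(0.252605)^1.6179 = 7.126e-03·0.107947 ≈ 0.0007692.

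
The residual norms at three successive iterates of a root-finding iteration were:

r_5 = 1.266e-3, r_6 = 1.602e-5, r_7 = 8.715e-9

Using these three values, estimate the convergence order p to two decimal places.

1.72

p ≈ ln(r_7/r_6) / ln(r_6/r_5)
  = ln(8.715e-9/1.602e-5) / ln(1.602e-5/1.266e-3)
  = ln(0.000544007) / ln(0.012654)
  = -7.51655 / -4.36978 ≈ 1.72012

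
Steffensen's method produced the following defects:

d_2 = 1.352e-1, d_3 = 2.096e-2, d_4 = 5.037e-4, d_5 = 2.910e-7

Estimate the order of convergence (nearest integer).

2

Consecutive ratios: d_5/d_4 = 2.910e-7/5.037e-4 = 0.000577725, d_4/d_3 = 5.037e-4/2.096e-2 = 0.0240315.
p ≈ ln(0.000577725)/ln(0.0240315) = -7.4564/-3.7284 ≈ 2.00.
So the convergence is quadratic (order 2).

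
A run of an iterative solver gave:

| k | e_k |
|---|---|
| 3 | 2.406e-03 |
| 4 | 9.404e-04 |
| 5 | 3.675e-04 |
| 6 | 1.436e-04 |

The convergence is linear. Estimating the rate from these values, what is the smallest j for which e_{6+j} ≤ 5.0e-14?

Rate ρ ≈ e_6/e_5 = 1.436e-04/3.675e-04 = 0.3907.
After j more steps, e_{6+j} ≈ 1.436e-04·ρ^j; need ρ^j ≤ 5.0e-14/1.436e-04 = 3.48189e-10.
j ≥ ln(3.48189e-10)/ln(0.3907) = -21.7783/-0.93982 = 23.173.
So 24 more iterations are needed.

24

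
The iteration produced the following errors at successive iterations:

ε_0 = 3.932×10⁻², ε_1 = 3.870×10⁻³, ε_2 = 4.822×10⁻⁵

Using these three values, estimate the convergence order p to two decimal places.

p ≈ ln(ε_2/ε_1) / ln(ε_1/ε_0)
  = ln(4.822×10⁻⁵/3.870×10⁻³) / ln(3.870×10⁻³/3.932×10⁻²)
  = ln(0.0124599) / ln(0.0984232)
  = -4.38524 / -2.31848 ≈ 1.89143

1.89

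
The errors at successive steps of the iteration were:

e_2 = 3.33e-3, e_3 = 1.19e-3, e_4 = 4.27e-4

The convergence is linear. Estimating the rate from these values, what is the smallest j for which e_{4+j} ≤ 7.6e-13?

20

Rate ρ ≈ e_4/e_3 = 4.27e-4/1.19e-3 = 0.3588.
After j more steps, e_{4+j} ≈ 4.27e-4·ρ^j; need ρ^j ≤ 7.6e-13/4.27e-4 = 1.77986e-09.
j ≥ ln(1.77986e-09)/ln(0.3588) = -20.1467/-1.02499 = 19.656.
So 20 more iterations are needed.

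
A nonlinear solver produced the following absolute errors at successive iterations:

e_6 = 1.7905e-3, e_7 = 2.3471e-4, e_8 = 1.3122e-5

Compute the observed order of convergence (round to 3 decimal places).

p ≈ ln(e_8/e_7) / ln(e_7/e_6)
  = ln(1.3122e-5/2.3471e-4) / ln(2.3471e-4/1.7905e-3)
  = ln(0.0559073) / ln(0.131086)
  = -2.884060 / -2.031902 ≈ 1.419389

1.419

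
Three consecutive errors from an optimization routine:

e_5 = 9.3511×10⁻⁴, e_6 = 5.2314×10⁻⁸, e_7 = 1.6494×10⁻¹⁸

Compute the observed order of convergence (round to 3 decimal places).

p ≈ ln(e_7/e_6) / ln(e_6/e_5)
  = ln(1.6494×10⁻¹⁸/5.2314×10⁻⁸) / ln(5.2314×10⁻⁸/9.3511×10⁻⁴)
  = ln(3.15288e-11) / ln(5.59442e-05)
  = -24.180120 / -9.791156 ≈ 2.469588

2.470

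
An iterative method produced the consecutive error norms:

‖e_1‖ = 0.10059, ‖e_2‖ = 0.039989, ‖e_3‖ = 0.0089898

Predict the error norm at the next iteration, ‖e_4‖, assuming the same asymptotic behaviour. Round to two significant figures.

First estimate the order: p ≈ ln(‖e_3‖/‖e_2‖) / ln(‖e_2‖/‖e_1‖) = ln(0.0089898/0.039989)/ln(0.039989/0.10059) = ln(0.224807)/ln(0.397544) ≈ 1.6180.
Then ‖e_4‖ ≈ ‖e_3‖·(‖e_3‖/‖e_2‖)^p = 0.0089898·(0.224807)^1.6180 = 0.0089898·0.0893775 ≈ 0.0008035.

8.0e-4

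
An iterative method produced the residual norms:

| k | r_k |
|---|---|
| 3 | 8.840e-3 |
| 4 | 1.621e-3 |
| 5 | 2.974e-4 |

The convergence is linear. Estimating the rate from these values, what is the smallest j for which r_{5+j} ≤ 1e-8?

Rate ρ ≈ r_5/r_4 = 2.974e-4/1.621e-3 = 0.1835.
After j more steps, r_{5+j} ≈ 2.974e-4·ρ^j; need ρ^j ≤ 1e-8/2.974e-4 = 3.36247e-05.
j ≥ ln(3.36247e-05)/ln(0.1835) = -10.3002/-1.69554 = 6.075.
So 7 more iterations are needed.

7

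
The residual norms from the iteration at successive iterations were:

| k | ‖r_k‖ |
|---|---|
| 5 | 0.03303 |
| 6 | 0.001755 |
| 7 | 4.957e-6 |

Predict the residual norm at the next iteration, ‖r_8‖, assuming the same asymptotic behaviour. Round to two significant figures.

First estimate the order: p ≈ ln(‖r_7‖/‖r_6‖) / ln(‖r_6‖/‖r_5‖) = ln(4.957e-6/0.001755)/ln(0.001755/0.03303) = ln(0.0028245)/ln(0.0531335) ≈ 1.9998.
Then ‖r_8‖ ≈ ‖r_7‖·(‖r_7‖/‖r_6‖)^p = 4.957e-6·(0.0028245)^1.9998 = 4.957e-6·7.98717e-06 ≈ 3.959e-11.

4.0e-11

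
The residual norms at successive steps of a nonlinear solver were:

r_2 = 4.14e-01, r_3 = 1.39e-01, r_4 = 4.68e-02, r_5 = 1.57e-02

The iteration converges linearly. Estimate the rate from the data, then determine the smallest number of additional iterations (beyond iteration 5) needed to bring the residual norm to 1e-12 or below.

22

Rate ρ ≈ r_5/r_4 = 1.57e-02/4.68e-02 = 0.3355.
After j more steps, r_{5+j} ≈ 1.57e-02·ρ^j; need ρ^j ≤ 1e-12/1.57e-02 = 6.36943e-11.
j ≥ ln(6.36943e-11)/ln(0.3355) = -23.4769/-1.09213 = 21.496.
So 22 more iterations are needed.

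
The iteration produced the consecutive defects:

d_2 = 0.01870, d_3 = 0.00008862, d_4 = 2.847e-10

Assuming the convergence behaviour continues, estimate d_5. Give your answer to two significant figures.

First estimate the order: p ≈ ln(d_4/d_3) / ln(d_3/d_2) = ln(2.847e-10/0.00008862)/ln(0.00008862/0.01870) = ln(3.21259e-06)/ln(0.00473904) ≈ 2.3633.
Then d_5 ≈ d_4·(d_4/d_3)^p = 2.847e-10·(3.21259e-06)^2.3633 = 2.847e-10·1.04244e-13 ≈ 2.968e-23.

3.0e-23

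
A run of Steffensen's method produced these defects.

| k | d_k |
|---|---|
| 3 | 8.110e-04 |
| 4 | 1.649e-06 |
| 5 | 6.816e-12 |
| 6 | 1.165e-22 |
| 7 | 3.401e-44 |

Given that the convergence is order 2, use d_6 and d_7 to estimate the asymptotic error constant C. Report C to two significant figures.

C ≈ d_7 / d_6^2
  = 3.401e-44 / (1.165e-22)^2
  = 3.401e-44 / 1.35722e-44 ≈ 2.5058

2.5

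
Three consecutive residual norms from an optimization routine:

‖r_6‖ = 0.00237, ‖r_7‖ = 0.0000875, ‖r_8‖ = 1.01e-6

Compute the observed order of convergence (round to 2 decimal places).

1.35

p ≈ ln(‖r_8‖/‖r_7‖) / ln(‖r_7‖/‖r_6‖)
  = ln(1.01e-6/0.0000875) / ln(0.0000875/0.00237)
  = ln(0.0115429) / ln(0.0369198)
  = -4.46168 / -3.29901 ≈ 1.35243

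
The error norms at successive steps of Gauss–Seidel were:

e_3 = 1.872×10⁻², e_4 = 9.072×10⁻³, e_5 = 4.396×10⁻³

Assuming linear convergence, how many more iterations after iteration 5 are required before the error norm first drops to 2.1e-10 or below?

24

Rate ρ ≈ e_5/e_4 = 4.396×10⁻³/9.072×10⁻³ = 0.4846.
After j more steps, e_{5+j} ≈ 4.396×10⁻³·ρ^j; need ρ^j ≤ 2.1e-10/4.396×10⁻³ = 4.77707e-08.
j ≥ ln(4.77707e-08)/ln(0.4846) = -16.8569/-0.72443 = 23.269.
So 24 more iterations are needed.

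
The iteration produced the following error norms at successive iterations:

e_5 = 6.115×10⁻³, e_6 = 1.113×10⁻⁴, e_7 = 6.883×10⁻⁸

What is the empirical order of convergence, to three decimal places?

1.844

p ≈ ln(e_7/e_6) / ln(e_6/e_5)
  = ln(6.883×10⁻⁸/1.113×10⁻⁴) / ln(1.113×10⁻⁴/6.115×10⁻³)
  = ln(0.000618419) / ln(0.0182011)
  = -7.388344 / -4.006273 ≈ 1.844194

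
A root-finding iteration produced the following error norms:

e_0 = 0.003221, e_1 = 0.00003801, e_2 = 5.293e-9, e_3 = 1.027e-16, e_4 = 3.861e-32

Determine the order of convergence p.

Consecutive ratios: e_4/e_3 = 3.861e-32/1.027e-16 = 3.75949e-16, e_3/e_2 = 1.027e-16/5.293e-9 = 1.9403e-08.
p ≈ ln(3.75949e-16)/ln(1.9403e-08) = -35.5171/-17.7578 ≈ 2.00.
So the convergence is quadratic (order 2).

2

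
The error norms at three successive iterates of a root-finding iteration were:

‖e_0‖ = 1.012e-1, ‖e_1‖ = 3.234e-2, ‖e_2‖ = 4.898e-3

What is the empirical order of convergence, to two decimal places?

1.65

p ≈ ln(‖e_2‖/‖e_1‖) / ln(‖e_1‖/‖e_0‖)
  = ln(4.898e-3/3.234e-2) / ln(3.234e-2/1.012e-1)
  = ln(0.151453) / ln(0.319565)
  = -1.88748 / -1.14079 ≈ 1.65454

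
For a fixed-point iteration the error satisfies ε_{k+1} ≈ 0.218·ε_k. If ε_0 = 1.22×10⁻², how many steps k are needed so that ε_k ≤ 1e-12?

16

After k steps, ε_k ≈ 1.22×10⁻²·0.218^k.
Need 0.218^k ≤ 1e-12/1.22×10⁻² = 8.19672e-11.
k ≥ ln(8.19672e-11)/ln(0.218) = -23.2247/-1.52326 = 15.247.
Smallest integer k = 16.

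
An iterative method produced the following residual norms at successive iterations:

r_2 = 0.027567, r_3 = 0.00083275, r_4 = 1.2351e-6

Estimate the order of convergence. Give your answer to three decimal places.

p ≈ ln(r_4/r_3) / ln(r_3/r_2)
  = ln(1.2351e-6/0.00083275) / ln(0.00083275/0.027567)
  = ln(0.00148316) / ln(0.0302082)
  = -6.513580 / -3.499642 ≈ 1.861213

1.861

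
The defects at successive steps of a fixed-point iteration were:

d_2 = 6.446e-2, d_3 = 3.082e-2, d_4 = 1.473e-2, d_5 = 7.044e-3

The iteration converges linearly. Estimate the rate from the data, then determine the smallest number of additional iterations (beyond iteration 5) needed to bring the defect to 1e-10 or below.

25

Rate ρ ≈ d_5/d_4 = 7.044e-3/1.473e-2 = 0.4782.
After j more steps, d_{5+j} ≈ 7.044e-3·ρ^j; need ρ^j ≤ 1e-10/7.044e-3 = 1.41965e-08.
j ≥ ln(1.41965e-08)/ln(0.4782) = -18.0703/-0.73773 = 24.494.
So 25 more iterations are needed.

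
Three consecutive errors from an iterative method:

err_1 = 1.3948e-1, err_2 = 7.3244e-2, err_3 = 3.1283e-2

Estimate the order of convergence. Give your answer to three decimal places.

1.321

p ≈ ln(err_3/err_2) / ln(err_2/err_1)
  = ln(3.1283e-2/7.3244e-2) / ln(7.3244e-2/1.3948e-1)
  = ln(0.427107) / ln(0.525122)
  = -0.850721 / -0.644125 ≈ 1.320739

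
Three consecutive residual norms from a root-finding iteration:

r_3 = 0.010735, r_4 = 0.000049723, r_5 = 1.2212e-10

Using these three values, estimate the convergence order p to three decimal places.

p ≈ ln(r_5/r_4) / ln(r_4/r_3)
  = ln(1.2212e-10/0.000049723) / ln(0.000049723/0.010735)
  = ln(2.45601e-06) / ln(0.00463186)
  = -12.916972 / -5.374797 ≈ 2.403248

2.403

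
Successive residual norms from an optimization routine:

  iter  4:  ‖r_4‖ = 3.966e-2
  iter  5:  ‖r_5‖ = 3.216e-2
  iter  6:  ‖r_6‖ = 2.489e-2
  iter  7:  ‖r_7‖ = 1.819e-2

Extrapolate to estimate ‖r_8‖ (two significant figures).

First estimate the order: p ≈ ln(‖r_7‖/‖r_6‖) / ln(‖r_6‖/‖r_5‖) = ln(1.819e-2/2.489e-2)/ln(2.489e-2/3.216e-2) = ln(0.730816)/ln(0.773943) ≈ 1.2237.
Then ‖r_8‖ ≈ ‖r_7‖·(‖r_7‖/‖r_6‖)^p = 1.819e-2·(0.730816)^1.2237 = 1.819e-2·0.681306 ≈ 0.01239.

1.2e-2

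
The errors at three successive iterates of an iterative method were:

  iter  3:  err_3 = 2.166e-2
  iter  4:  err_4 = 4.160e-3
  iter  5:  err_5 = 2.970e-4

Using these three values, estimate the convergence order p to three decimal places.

p ≈ ln(err_5/err_4) / ln(err_4/err_3)
  = ln(2.970e-4/4.160e-3) / ln(4.160e-3/2.166e-2)
  = ln(0.0713942) / ln(0.192059)
  = -2.639539 / -1.649953 ≈ 1.599766

1.600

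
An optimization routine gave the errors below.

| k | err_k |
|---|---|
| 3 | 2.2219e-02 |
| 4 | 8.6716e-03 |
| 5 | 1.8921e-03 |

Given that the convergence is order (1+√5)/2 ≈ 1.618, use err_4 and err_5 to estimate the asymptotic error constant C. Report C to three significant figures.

C ≈ err_5 / err_4^1.618
  = 1.8921e-03 / (8.6716e-03)^1.618
  = 1.8921e-03 / 0.000461152 ≈ 4.103

4.10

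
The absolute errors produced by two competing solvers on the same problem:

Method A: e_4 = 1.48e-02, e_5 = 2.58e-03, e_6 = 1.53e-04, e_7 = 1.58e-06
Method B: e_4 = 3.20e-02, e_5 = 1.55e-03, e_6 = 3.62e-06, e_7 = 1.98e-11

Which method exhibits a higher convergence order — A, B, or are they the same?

Method A: p ≈ ln(1.58e-06/1.53e-04)/ln(1.53e-04/2.58e-03) ≈ 1.62.
Method B: p ≈ ln(1.98e-11/3.62e-06)/ln(3.62e-06/1.55e-03) ≈ 2.00.
Method B has the higher order (≈2.0 vs ≈1.6).

B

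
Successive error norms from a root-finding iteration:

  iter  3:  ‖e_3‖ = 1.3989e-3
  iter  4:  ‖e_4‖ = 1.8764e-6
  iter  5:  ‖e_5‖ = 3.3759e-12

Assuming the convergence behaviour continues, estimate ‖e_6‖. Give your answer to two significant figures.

First estimate the order: p ≈ ln(‖e_5‖/‖e_4‖) / ln(‖e_4‖/‖e_3‖) = ln(3.3759e-12/1.8764e-6)/ln(1.8764e-6/1.3989e-3) = ln(1.79914e-06)/ln(0.00134134) ≈ 2.0000.
Then ‖e_6‖ ≈ ‖e_5‖·(‖e_5‖/‖e_4‖)^p = 3.3759e-12·(1.79914e-06)^2.0000 = 3.3759e-12·3.2369e-12 ≈ 1.093e-23.

1.1e-23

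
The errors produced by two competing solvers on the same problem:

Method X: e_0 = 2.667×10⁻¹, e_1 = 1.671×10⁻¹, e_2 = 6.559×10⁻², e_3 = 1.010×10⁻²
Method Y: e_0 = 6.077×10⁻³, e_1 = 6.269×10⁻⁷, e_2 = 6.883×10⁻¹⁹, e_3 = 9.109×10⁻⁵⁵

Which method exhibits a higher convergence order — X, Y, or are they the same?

Y

Method X: p ≈ ln(1.010×10⁻²/6.559×10⁻²)/ln(6.559×10⁻²/1.671×10⁻¹) ≈ 2.00.
Method Y: p ≈ ln(9.109×10⁻⁵⁵/6.883×10⁻¹⁹)/ln(6.883×10⁻¹⁹/6.269×10⁻⁷) ≈ 3.00.
Method Y has the higher order (≈3.0 vs ≈2.0).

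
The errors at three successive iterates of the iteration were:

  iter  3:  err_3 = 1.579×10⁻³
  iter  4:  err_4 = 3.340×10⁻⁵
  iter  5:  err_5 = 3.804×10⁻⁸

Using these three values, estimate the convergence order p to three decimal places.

p ≈ ln(err_5/err_4) / ln(err_4/err_3)
  = ln(3.804×10⁻⁸/3.340×10⁻⁵) / ln(3.340×10⁻⁵/1.579×10⁻³)
  = ln(0.00113892) / ln(0.0211526)
  = -6.777675 / -3.855992 ≈ 1.757699

1.758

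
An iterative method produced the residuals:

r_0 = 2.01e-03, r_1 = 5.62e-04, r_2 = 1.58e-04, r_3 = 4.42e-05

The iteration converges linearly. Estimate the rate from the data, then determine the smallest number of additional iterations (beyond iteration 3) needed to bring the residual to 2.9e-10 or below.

10

Rate ρ ≈ r_3/r_2 = 4.42e-05/1.58e-04 = 0.2797.
After j more steps, r_{3+j} ≈ 4.42e-05·ρ^j; need ρ^j ≤ 2.9e-10/4.42e-05 = 6.56109e-06.
j ≥ ln(6.56109e-06)/ln(0.2797) = -11.9344/-1.27404 = 9.367.
So 10 more iterations are needed.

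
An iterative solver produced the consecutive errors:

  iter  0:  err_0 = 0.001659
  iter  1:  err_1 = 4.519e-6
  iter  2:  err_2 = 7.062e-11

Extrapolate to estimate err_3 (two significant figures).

First estimate the order: p ≈ ln(err_2/err_1) / ln(err_1/err_0) = ln(7.062e-11/4.519e-6)/ln(4.519e-6/0.001659) = ln(1.56274e-05)/ln(0.00272393) ≈ 1.8739.
Then err_3 ≈ err_2·(err_2/err_1)^p = 7.062e-11·(1.56274e-05)^1.8739 = 7.062e-11·9.85881e-10 ≈ 6.962e-20.

7.0e-20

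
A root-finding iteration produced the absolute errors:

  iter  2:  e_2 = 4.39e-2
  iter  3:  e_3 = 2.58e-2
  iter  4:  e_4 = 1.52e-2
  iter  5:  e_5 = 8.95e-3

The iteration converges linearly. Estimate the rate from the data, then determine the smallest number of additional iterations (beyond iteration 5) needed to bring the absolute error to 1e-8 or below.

26

Rate ρ ≈ e_5/e_4 = 8.95e-3/1.52e-2 = 0.5888.
After j more steps, e_{5+j} ≈ 8.95e-3·ρ^j; need ρ^j ≤ 1e-8/8.95e-3 = 1.11732e-06.
j ≥ ln(1.11732e-06)/ln(0.5888) = -13.7046/-0.52967 = 25.874.
So 26 more iterations are needed.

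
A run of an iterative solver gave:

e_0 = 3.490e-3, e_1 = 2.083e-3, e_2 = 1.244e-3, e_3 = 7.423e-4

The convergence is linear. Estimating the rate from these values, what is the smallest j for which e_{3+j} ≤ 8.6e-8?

18

Rate ρ ≈ e_3/e_2 = 7.423e-4/1.244e-3 = 0.5967.
After j more steps, e_{3+j} ≈ 7.423e-4·ρ^j; need ρ^j ≤ 8.6e-8/7.423e-4 = 0.000115856.
j ≥ ln(0.000115856)/ln(0.5967) = -9.0632/-0.51634 = 17.553.
So 18 more iterations are needed.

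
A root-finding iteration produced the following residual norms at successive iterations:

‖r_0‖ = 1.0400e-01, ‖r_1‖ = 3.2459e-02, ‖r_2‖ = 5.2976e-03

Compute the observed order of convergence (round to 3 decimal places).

p ≈ ln(‖r_2‖/‖r_1‖) / ln(‖r_1‖/‖r_0‖)
  = ln(5.2976e-03/3.2459e-02) / ln(3.2459e-02/1.0400e-01)
  = ln(0.163209) / ln(0.312106)
  = -1.812724 / -1.164412 ≈ 1.556772

1.557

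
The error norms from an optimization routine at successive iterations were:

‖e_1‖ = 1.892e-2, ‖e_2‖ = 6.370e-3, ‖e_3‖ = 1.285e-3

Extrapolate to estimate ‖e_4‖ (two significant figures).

1.2e-4

First estimate the order: p ≈ ln(‖e_3‖/‖e_2‖) / ln(‖e_2‖/‖e_1‖) = ln(1.285e-3/6.370e-3)/ln(6.370e-3/1.892e-2) = ln(0.201727)/ln(0.336681) ≈ 1.4705.
Then ‖e_4‖ ≈ ‖e_3‖·(‖e_3‖/‖e_2‖)^p = 1.285e-3·(0.201727)^1.4705 = 1.285e-3·0.0949851 ≈ 0.0001221.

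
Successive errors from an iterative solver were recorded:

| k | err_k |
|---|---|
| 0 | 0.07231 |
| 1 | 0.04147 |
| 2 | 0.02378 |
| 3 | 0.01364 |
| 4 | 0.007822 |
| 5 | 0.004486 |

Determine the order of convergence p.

Consecutive ratios: err_5/err_4 = 0.004486/0.007822 = 0.573511, err_4/err_3 = 0.007822/0.01364 = 0.57346.
p ≈ ln(0.573511)/ln(0.57346) = -0.5560/-0.5561 ≈ 1.00.
So the convergence is linear (order 1).

1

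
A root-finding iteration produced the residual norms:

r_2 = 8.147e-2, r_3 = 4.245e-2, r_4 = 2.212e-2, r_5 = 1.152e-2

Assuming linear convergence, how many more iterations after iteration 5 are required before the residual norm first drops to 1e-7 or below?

Rate ρ ≈ r_5/r_4 = 1.152e-2/2.212e-2 = 0.5208.
After j more steps, r_{5+j} ≈ 1.152e-2·ρ^j; need ρ^j ≤ 1e-7/1.152e-2 = 8.68056e-06.
j ≥ ln(8.68056e-06)/ln(0.5208) = -11.6544/-0.65239 = 17.864.
So 18 more iterations are needed.

18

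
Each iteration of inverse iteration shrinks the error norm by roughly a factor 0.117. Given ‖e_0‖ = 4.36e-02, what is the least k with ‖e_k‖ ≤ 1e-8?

After k steps, ‖e_k‖ ≈ 4.36e-02·0.117^k.
Need 0.117^k ≤ 1e-8/4.36e-02 = 2.29358e-07.
k ≥ ln(2.29358e-07)/ln(0.117) = -15.2880/-2.14558 = 7.125.
Smallest integer k = 8.

8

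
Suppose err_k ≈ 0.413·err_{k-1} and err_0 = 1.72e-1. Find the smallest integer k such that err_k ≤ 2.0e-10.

24

After k steps, err_k ≈ 1.72e-1·0.413^k.
Need 0.413^k ≤ 2.0e-10/1.72e-1 = 1.16279e-09.
k ≥ ln(1.16279e-09)/ln(0.413) = -20.5724/-0.88431 = 23.264.
Smallest integer k = 24.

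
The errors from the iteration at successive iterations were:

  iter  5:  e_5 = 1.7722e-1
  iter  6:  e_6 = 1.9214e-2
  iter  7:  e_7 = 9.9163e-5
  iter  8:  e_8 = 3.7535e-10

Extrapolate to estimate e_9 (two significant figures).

First estimate the order: p ≈ ln(e_8/e_7) / ln(e_7/e_6) = ln(3.7535e-10/9.9163e-5)/ln(9.9163e-5/1.9214e-2) = ln(3.78518e-06)/ln(0.00516098) ≈ 2.3705.
Then e_9 ≈ e_8·(e_8/e_7)^p = 3.7535e-10·(3.78518e-06)^2.3705 = 3.7535e-10·1.40396e-13 ≈ 5.27e-23.

5.3e-23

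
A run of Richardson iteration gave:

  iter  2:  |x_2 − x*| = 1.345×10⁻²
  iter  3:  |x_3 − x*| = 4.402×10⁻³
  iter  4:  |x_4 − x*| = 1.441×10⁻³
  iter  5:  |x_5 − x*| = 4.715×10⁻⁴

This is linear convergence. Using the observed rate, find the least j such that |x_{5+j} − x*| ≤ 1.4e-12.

Rate ρ ≈ |x_5 − x*|/|x_4 − x*| = 4.715×10⁻⁴/1.441×10⁻³ = 0.3272.
After j more steps, |x_{5+j} − x*| ≈ 4.715×10⁻⁴·ρ^j; need ρ^j ≤ 1.4e-12/4.715×10⁻⁴ = 2.96925e-09.
j ≥ ln(2.96925e-09)/ln(0.3272) = -19.6350/-1.11718 = 17.576.
So 18 more iterations are needed.

18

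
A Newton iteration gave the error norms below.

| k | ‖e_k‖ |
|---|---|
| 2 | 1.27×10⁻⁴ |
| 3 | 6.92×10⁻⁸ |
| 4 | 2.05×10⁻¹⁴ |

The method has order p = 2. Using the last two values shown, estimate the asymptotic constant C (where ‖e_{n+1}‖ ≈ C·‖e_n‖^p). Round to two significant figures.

C ≈ ‖e_4‖ / ‖e_3‖^2
  = 2.05×10⁻¹⁴ / (6.92×10⁻⁸)^2
  = 2.05×10⁻¹⁴ / 4.78864e-15 ≈ 4.281

4.3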